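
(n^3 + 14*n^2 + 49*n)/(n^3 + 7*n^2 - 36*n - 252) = n*(n + 7)/(n^2 - 36)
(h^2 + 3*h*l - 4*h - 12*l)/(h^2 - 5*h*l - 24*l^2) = (h - 4)/(h - 8*l)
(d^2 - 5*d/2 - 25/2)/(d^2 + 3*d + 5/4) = 2*(d - 5)/(2*d + 1)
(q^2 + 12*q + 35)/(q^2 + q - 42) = (q + 5)/(q - 6)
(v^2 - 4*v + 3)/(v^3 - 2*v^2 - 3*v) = (v - 1)/(v*(v + 1))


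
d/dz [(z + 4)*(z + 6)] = 2*z + 10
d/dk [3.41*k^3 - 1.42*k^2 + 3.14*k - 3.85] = 10.23*k^2 - 2.84*k + 3.14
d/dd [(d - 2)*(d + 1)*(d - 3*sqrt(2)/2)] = 3*d^2 - 3*sqrt(2)*d - 2*d - 2 + 3*sqrt(2)/2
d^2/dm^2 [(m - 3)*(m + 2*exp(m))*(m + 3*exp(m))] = 5*m^2*exp(m) + 24*m*exp(2*m) + 5*m*exp(m) + 6*m - 48*exp(2*m) - 20*exp(m) - 6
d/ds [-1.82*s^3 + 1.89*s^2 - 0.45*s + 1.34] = -5.46*s^2 + 3.78*s - 0.45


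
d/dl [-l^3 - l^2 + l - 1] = -3*l^2 - 2*l + 1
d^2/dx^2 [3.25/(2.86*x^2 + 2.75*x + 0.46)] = (-53.1674*x^2 - 51.1225*x + 3.25*(5.72*x + 2.75)*(11.44*x + 5.5) - 8.5514)/(2.86*x^2 + 2.75*x + 0.46)^3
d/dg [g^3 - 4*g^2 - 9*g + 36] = 3*g^2 - 8*g - 9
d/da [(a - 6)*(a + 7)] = 2*a + 1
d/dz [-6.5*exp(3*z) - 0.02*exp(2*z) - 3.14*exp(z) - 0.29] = (-19.5*exp(2*z) - 0.04*exp(z) - 3.14)*exp(z)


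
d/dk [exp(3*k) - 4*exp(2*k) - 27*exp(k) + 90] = (3*exp(2*k) - 8*exp(k) - 27)*exp(k)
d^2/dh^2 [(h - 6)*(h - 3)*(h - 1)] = 6*h - 20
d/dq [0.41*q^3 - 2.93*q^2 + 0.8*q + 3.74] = 1.23*q^2 - 5.86*q + 0.8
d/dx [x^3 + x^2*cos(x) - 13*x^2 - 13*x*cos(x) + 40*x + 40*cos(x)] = -x^2*sin(x) + 3*x^2 + 13*x*sin(x) + 2*x*cos(x) - 26*x - 40*sin(x) - 13*cos(x) + 40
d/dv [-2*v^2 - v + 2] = -4*v - 1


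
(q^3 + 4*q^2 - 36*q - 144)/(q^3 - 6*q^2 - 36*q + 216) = (q + 4)/(q - 6)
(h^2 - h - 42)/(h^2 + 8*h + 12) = (h - 7)/(h + 2)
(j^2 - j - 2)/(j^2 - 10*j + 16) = (j + 1)/(j - 8)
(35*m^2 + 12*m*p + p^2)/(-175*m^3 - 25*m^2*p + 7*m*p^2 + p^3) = 1/(-5*m + p)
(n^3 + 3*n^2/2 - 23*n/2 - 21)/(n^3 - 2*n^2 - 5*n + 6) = (2*n^2 - n - 21)/(2*(n^2 - 4*n + 3))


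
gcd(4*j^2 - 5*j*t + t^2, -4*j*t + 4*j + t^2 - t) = -4*j + t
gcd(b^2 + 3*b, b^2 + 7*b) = b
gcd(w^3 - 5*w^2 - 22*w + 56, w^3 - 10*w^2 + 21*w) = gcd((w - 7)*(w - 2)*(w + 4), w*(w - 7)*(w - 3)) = w - 7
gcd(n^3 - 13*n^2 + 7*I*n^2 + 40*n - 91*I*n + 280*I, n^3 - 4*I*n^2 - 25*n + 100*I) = n - 5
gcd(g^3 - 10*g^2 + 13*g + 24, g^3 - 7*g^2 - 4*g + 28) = 1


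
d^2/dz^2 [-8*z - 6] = 0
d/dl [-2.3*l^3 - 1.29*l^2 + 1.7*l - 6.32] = -6.9*l^2 - 2.58*l + 1.7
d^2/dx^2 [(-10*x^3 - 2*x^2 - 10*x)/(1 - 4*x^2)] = 4*(100*x^3 + 12*x^2 + 75*x + 1)/(64*x^6 - 48*x^4 + 12*x^2 - 1)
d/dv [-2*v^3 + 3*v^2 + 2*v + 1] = -6*v^2 + 6*v + 2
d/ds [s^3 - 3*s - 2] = 3*s^2 - 3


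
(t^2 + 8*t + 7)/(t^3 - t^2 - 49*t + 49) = (t + 1)/(t^2 - 8*t + 7)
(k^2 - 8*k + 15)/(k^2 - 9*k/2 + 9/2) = 2*(k - 5)/(2*k - 3)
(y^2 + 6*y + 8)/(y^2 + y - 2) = (y + 4)/(y - 1)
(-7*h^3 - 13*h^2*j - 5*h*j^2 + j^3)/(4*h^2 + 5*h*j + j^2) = (-7*h^2 - 6*h*j + j^2)/(4*h + j)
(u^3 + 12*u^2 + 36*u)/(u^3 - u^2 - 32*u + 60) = u*(u + 6)/(u^2 - 7*u + 10)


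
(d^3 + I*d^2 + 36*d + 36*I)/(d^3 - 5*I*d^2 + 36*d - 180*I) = (d + I)/(d - 5*I)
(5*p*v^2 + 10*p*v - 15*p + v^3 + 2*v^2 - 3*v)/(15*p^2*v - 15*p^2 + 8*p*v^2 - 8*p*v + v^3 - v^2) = (v + 3)/(3*p + v)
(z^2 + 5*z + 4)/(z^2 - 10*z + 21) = (z^2 + 5*z + 4)/(z^2 - 10*z + 21)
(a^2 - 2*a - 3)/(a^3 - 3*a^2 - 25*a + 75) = (a + 1)/(a^2 - 25)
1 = 1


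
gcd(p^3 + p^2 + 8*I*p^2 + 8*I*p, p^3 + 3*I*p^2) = p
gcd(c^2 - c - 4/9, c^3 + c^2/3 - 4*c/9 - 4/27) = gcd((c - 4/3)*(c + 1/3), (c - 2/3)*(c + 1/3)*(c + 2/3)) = c + 1/3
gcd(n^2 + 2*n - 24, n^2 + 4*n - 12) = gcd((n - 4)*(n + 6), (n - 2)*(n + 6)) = n + 6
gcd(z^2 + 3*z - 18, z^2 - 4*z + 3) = z - 3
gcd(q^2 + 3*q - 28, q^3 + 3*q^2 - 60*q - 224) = q + 7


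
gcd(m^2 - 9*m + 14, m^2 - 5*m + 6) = m - 2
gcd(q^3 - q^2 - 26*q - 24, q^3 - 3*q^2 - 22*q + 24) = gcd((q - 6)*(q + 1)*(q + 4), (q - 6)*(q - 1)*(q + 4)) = q^2 - 2*q - 24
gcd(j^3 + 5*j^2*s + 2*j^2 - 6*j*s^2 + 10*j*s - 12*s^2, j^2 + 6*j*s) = j + 6*s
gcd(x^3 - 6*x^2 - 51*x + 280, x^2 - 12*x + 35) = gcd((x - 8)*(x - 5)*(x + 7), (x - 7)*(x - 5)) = x - 5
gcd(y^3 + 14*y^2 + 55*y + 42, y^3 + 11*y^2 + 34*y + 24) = y^2 + 7*y + 6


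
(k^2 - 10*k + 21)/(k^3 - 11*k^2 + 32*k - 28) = (k - 3)/(k^2 - 4*k + 4)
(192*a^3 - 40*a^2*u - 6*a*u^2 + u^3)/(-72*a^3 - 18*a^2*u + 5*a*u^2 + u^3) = (-8*a + u)/(3*a + u)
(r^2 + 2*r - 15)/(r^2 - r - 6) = (r + 5)/(r + 2)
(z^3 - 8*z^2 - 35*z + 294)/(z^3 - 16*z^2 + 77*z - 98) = (z + 6)/(z - 2)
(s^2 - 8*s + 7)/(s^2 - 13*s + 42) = (s - 1)/(s - 6)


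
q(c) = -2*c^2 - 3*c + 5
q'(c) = -4*c - 3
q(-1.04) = 5.96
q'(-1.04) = 1.16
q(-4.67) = -24.61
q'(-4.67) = 15.68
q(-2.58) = -0.57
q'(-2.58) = 7.32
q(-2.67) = -1.25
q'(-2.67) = 7.68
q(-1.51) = 4.97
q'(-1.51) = 3.04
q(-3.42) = -8.13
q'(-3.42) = 10.68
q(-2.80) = -2.28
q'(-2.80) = 8.20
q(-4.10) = -16.32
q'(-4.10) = 13.40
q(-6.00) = -49.00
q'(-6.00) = 21.00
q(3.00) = -22.00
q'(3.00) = -15.00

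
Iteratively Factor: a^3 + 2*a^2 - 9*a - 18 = (a + 3)*(a^2 - a - 6) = (a - 3)*(a + 3)*(a + 2)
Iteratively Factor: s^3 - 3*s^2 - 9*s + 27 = (s - 3)*(s^2 - 9) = (s - 3)^2*(s + 3)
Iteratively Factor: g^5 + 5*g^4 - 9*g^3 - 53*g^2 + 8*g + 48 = (g + 4)*(g^4 + g^3 - 13*g^2 - g + 12) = (g + 4)^2*(g^3 - 3*g^2 - g + 3) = (g - 3)*(g + 4)^2*(g^2 - 1) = (g - 3)*(g + 1)*(g + 4)^2*(g - 1)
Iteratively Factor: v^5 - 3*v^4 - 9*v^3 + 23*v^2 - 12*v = (v - 1)*(v^4 - 2*v^3 - 11*v^2 + 12*v) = (v - 1)^2*(v^3 - v^2 - 12*v) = (v - 4)*(v - 1)^2*(v^2 + 3*v) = v*(v - 4)*(v - 1)^2*(v + 3)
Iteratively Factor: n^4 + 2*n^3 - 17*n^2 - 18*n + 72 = (n + 3)*(n^3 - n^2 - 14*n + 24) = (n - 3)*(n + 3)*(n^2 + 2*n - 8) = (n - 3)*(n + 3)*(n + 4)*(n - 2)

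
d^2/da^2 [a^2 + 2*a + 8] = 2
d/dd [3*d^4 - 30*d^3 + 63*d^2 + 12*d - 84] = 12*d^3 - 90*d^2 + 126*d + 12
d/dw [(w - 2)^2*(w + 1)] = 3*w*(w - 2)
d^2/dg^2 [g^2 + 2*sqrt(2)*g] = 2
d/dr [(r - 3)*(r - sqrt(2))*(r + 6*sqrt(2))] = 3*r^2 - 6*r + 10*sqrt(2)*r - 15*sqrt(2) - 12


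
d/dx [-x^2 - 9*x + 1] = -2*x - 9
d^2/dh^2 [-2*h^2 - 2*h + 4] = -4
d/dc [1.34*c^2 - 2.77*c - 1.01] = 2.68*c - 2.77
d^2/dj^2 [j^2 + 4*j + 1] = 2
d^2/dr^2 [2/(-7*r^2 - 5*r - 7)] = 4*(49*r^2 + 35*r - (14*r + 5)^2 + 49)/(7*r^2 + 5*r + 7)^3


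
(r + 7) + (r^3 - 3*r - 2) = r^3 - 2*r + 5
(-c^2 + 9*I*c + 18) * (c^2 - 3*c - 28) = -c^4 + 3*c^3 + 9*I*c^3 + 46*c^2 - 27*I*c^2 - 54*c - 252*I*c - 504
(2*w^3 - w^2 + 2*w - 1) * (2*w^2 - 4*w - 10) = 4*w^5 - 10*w^4 - 12*w^3 - 16*w + 10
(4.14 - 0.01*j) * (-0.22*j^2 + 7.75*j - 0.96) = 0.0022*j^3 - 0.9883*j^2 + 32.0946*j - 3.9744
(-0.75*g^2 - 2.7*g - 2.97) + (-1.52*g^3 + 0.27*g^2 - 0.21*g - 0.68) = -1.52*g^3 - 0.48*g^2 - 2.91*g - 3.65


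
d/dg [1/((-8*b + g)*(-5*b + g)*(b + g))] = ((b + g)*(5*b - g) + (b + g)*(8*b - g) - (5*b - g)*(8*b - g))/((b + g)^2*(5*b - g)^2*(8*b - g)^2)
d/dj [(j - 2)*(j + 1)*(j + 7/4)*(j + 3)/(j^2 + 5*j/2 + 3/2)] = (16*j^3 + 58*j^2 + 66*j + 33)/(2*(4*j^2 + 12*j + 9))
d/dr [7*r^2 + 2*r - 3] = 14*r + 2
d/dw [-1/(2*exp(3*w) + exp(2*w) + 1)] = (6*exp(w) + 2)*exp(2*w)/(2*exp(3*w) + exp(2*w) + 1)^2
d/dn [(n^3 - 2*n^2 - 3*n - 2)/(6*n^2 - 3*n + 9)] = (2*n^4 - 2*n^3 + 17*n^2 - 4*n - 11)/(3*(4*n^4 - 4*n^3 + 13*n^2 - 6*n + 9))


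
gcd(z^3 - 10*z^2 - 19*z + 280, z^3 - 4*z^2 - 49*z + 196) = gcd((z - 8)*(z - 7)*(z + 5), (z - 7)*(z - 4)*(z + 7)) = z - 7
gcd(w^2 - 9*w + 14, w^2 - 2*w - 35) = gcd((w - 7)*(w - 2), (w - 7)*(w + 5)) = w - 7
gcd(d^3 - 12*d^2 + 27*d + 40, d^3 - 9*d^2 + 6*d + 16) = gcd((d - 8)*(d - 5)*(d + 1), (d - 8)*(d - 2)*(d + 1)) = d^2 - 7*d - 8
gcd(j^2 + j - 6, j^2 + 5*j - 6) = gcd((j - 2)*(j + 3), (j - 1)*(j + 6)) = 1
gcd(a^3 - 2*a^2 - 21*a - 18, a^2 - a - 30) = a - 6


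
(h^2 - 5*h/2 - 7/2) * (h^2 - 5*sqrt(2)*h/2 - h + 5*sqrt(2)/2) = h^4 - 5*sqrt(2)*h^3/2 - 7*h^3/2 - h^2 + 35*sqrt(2)*h^2/4 + 7*h/2 + 5*sqrt(2)*h/2 - 35*sqrt(2)/4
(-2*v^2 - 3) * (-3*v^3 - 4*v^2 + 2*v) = 6*v^5 + 8*v^4 + 5*v^3 + 12*v^2 - 6*v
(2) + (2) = 4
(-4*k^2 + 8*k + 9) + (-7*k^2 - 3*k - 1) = -11*k^2 + 5*k + 8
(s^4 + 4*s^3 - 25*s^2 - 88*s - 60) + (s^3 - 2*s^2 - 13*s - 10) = s^4 + 5*s^3 - 27*s^2 - 101*s - 70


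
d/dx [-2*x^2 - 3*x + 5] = -4*x - 3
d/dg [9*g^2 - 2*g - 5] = 18*g - 2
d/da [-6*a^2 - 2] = -12*a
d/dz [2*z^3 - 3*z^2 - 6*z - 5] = 6*z^2 - 6*z - 6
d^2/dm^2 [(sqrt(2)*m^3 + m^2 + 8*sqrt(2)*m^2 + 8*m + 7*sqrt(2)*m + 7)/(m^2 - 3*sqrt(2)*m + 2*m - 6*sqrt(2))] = 2*(16*sqrt(2)*m^3 + 42*m^3 + 126*sqrt(2)*m^2 + 237*m^2 + 294*m + 297*sqrt(2)*m + 106 + 378*sqrt(2))/(m^6 - 9*sqrt(2)*m^5 + 6*m^5 - 54*sqrt(2)*m^4 + 66*m^4 - 162*sqrt(2)*m^3 + 332*m^3 - 396*sqrt(2)*m^2 + 648*m^2 - 648*sqrt(2)*m + 432*m - 432*sqrt(2))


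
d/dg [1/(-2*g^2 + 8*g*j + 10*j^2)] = (g - 2*j)/(-g^2 + 4*g*j + 5*j^2)^2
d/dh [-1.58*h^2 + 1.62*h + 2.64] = 1.62 - 3.16*h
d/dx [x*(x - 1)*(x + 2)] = 3*x^2 + 2*x - 2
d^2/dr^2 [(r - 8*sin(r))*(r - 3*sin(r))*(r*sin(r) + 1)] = -r^3*sin(r) + 6*r^2*cos(r) - 22*r^2*cos(2*r) - r*sin(r) - 44*r*sin(2*r) + 54*r*sin(3*r) + 14*cos(r) + 59*cos(2*r) - 36*cos(3*r) - 9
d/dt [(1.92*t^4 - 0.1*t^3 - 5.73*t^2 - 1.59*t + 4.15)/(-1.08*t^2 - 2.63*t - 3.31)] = (-4.1472*t^5 - 15.0408*t^4 - 24.8948*t^3 + 14.3457*t^2 + 46.8966*t + 16.1774)/(1.1664*t^4 + 5.6808*t^3 + 14.0665*t^2 + 17.4106*t + 10.9561)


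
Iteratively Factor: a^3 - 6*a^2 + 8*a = (a - 2)*(a^2 - 4*a) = (a - 4)*(a - 2)*(a)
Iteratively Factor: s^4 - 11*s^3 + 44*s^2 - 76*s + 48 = (s - 2)*(s^3 - 9*s^2 + 26*s - 24) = (s - 3)*(s - 2)*(s^2 - 6*s + 8) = (s - 3)*(s - 2)^2*(s - 4)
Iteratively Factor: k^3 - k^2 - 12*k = (k)*(k^2 - k - 12) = k*(k + 3)*(k - 4)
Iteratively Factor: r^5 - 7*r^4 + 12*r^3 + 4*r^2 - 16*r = (r - 4)*(r^4 - 3*r^3 + 4*r) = r*(r - 4)*(r^3 - 3*r^2 + 4) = r*(r - 4)*(r - 2)*(r^2 - r - 2) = r*(r - 4)*(r - 2)^2*(r + 1)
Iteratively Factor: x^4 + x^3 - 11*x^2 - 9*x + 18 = (x - 3)*(x^3 + 4*x^2 + x - 6) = (x - 3)*(x + 2)*(x^2 + 2*x - 3) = (x - 3)*(x - 1)*(x + 2)*(x + 3)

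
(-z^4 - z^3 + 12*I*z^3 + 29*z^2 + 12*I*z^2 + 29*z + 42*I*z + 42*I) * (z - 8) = -z^5 + 7*z^4 + 12*I*z^4 + 37*z^3 - 84*I*z^3 - 203*z^2 - 54*I*z^2 - 232*z - 294*I*z - 336*I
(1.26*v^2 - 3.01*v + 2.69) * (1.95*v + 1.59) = 2.457*v^3 - 3.8661*v^2 + 0.4596*v + 4.2771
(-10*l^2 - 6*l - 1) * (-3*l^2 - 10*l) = 30*l^4 + 118*l^3 + 63*l^2 + 10*l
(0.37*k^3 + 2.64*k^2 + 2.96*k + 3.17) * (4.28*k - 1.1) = 1.5836*k^4 + 10.8922*k^3 + 9.7648*k^2 + 10.3116*k - 3.487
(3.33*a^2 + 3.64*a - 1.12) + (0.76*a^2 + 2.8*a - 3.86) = 4.09*a^2 + 6.44*a - 4.98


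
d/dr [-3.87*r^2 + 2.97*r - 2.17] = 2.97 - 7.74*r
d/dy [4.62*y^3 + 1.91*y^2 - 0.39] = y*(13.86*y + 3.82)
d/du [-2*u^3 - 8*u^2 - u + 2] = -6*u^2 - 16*u - 1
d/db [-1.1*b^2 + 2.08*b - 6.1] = 2.08 - 2.2*b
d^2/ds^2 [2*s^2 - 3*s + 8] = 4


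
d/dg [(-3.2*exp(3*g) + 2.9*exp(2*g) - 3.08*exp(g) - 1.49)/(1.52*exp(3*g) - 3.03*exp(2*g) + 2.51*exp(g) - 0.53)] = (5.288*exp(4*g) - 6.70079999999999*exp(3*g) + 9.829*exp(2*g) - 12.1034*exp(g) + 5.3723)*exp(g)/(2.3104*exp(6*g) - 9.2112*exp(5*g) + 16.8113*exp(4*g) - 16.8218*exp(3*g) + 9.5119*exp(2*g) - 2.6606*exp(g) + 0.2809)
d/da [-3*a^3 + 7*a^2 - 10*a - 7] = -9*a^2 + 14*a - 10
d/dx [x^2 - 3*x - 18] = 2*x - 3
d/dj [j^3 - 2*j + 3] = 3*j^2 - 2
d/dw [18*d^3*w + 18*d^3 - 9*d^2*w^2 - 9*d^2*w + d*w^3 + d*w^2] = d*(18*d^2 - 18*d*w - 9*d + 3*w^2 + 2*w)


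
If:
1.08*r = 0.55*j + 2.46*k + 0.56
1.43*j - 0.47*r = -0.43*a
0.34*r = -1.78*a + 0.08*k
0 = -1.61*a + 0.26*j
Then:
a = -0.00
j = -0.01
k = -0.24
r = -0.05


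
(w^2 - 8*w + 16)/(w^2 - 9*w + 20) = (w - 4)/(w - 5)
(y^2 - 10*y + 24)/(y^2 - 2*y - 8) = (y - 6)/(y + 2)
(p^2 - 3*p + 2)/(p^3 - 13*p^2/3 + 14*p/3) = 3*(p - 1)/(p*(3*p - 7))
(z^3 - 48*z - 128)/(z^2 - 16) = (z^2 - 4*z - 32)/(z - 4)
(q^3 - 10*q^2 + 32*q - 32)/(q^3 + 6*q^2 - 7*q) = (q^3 - 10*q^2 + 32*q - 32)/(q*(q^2 + 6*q - 7))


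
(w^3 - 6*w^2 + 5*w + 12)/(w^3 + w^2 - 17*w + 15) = (w^2 - 3*w - 4)/(w^2 + 4*w - 5)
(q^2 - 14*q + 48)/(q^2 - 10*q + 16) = (q - 6)/(q - 2)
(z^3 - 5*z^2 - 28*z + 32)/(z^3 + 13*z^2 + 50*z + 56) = (z^2 - 9*z + 8)/(z^2 + 9*z + 14)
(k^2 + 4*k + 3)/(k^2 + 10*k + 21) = (k + 1)/(k + 7)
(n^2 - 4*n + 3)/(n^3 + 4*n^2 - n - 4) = (n - 3)/(n^2 + 5*n + 4)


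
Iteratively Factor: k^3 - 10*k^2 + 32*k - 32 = (k - 4)*(k^2 - 6*k + 8) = (k - 4)^2*(k - 2)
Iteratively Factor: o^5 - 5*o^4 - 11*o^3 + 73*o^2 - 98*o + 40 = (o - 1)*(o^4 - 4*o^3 - 15*o^2 + 58*o - 40) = (o - 1)*(o + 4)*(o^3 - 8*o^2 + 17*o - 10) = (o - 1)^2*(o + 4)*(o^2 - 7*o + 10) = (o - 5)*(o - 1)^2*(o + 4)*(o - 2)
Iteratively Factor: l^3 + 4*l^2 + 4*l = (l + 2)*(l^2 + 2*l) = l*(l + 2)*(l + 2)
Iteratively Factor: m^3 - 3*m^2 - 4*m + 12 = (m - 3)*(m^2 - 4) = (m - 3)*(m + 2)*(m - 2)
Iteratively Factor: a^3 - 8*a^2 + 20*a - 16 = (a - 2)*(a^2 - 6*a + 8) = (a - 4)*(a - 2)*(a - 2)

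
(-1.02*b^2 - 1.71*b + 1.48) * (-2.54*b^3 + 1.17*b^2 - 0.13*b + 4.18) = 2.5908*b^5 + 3.15*b^4 - 5.6273*b^3 - 2.3097*b^2 - 7.3402*b + 6.1864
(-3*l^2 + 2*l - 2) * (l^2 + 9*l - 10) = -3*l^4 - 25*l^3 + 46*l^2 - 38*l + 20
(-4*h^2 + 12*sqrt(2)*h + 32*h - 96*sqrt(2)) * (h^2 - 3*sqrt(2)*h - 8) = -4*h^4 + 32*h^3 + 24*sqrt(2)*h^3 - 192*sqrt(2)*h^2 - 40*h^2 - 96*sqrt(2)*h + 320*h + 768*sqrt(2)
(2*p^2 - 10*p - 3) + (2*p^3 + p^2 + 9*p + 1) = 2*p^3 + 3*p^2 - p - 2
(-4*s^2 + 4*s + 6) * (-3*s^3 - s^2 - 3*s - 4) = 12*s^5 - 8*s^4 - 10*s^3 - 2*s^2 - 34*s - 24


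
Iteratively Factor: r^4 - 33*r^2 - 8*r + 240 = (r + 4)*(r^3 - 4*r^2 - 17*r + 60) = (r - 5)*(r + 4)*(r^2 + r - 12) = (r - 5)*(r - 3)*(r + 4)*(r + 4)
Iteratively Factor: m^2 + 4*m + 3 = (m + 3)*(m + 1)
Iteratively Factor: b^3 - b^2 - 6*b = (b)*(b^2 - b - 6) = b*(b + 2)*(b - 3)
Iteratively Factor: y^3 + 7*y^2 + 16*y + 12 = (y + 3)*(y^2 + 4*y + 4) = (y + 2)*(y + 3)*(y + 2)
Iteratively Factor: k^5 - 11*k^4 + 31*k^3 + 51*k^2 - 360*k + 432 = (k - 4)*(k^4 - 7*k^3 + 3*k^2 + 63*k - 108) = (k - 4)*(k - 3)*(k^3 - 4*k^2 - 9*k + 36) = (k - 4)^2*(k - 3)*(k^2 - 9) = (k - 4)^2*(k - 3)^2*(k + 3)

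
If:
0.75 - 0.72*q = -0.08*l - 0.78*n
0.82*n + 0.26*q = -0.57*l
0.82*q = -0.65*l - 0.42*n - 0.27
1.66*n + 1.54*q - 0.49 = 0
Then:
No Solution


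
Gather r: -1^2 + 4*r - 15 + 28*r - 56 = 32*r - 72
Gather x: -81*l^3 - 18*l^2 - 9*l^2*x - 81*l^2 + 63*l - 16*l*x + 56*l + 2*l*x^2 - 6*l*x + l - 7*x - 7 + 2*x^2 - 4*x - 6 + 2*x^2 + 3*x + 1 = -81*l^3 - 99*l^2 + 120*l + x^2*(2*l + 4) + x*(-9*l^2 - 22*l - 8) - 12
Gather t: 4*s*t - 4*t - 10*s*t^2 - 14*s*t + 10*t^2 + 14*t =t^2*(10 - 10*s) + t*(10 - 10*s)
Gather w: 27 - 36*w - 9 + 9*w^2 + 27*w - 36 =9*w^2 - 9*w - 18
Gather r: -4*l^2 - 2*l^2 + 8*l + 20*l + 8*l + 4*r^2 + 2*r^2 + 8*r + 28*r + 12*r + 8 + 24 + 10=-6*l^2 + 36*l + 6*r^2 + 48*r + 42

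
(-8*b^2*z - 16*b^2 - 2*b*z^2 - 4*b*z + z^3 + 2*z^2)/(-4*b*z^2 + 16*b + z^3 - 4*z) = (2*b + z)/(z - 2)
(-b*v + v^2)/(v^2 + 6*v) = (-b + v)/(v + 6)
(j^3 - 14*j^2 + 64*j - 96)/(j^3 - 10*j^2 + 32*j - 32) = (j - 6)/(j - 2)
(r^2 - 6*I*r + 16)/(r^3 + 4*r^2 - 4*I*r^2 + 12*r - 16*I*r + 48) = (r - 8*I)/(r^2 + r*(4 - 6*I) - 24*I)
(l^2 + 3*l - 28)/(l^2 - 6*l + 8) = (l + 7)/(l - 2)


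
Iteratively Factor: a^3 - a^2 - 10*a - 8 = (a - 4)*(a^2 + 3*a + 2) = (a - 4)*(a + 2)*(a + 1)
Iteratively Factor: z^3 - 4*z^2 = (z)*(z^2 - 4*z) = z^2*(z - 4)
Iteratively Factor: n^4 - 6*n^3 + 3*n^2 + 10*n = (n - 2)*(n^3 - 4*n^2 - 5*n) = n*(n - 2)*(n^2 - 4*n - 5) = n*(n - 5)*(n - 2)*(n + 1)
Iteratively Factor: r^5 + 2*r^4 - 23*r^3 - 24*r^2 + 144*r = (r - 3)*(r^4 + 5*r^3 - 8*r^2 - 48*r) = r*(r - 3)*(r^3 + 5*r^2 - 8*r - 48) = r*(r - 3)*(r + 4)*(r^2 + r - 12) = r*(r - 3)^2*(r + 4)*(r + 4)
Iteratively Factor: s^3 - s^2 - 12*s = (s - 4)*(s^2 + 3*s) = s*(s - 4)*(s + 3)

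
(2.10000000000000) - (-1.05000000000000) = 3.15000000000000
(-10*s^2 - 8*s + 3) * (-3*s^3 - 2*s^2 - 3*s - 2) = 30*s^5 + 44*s^4 + 37*s^3 + 38*s^2 + 7*s - 6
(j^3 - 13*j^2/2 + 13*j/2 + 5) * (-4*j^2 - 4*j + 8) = -4*j^5 + 22*j^4 + 8*j^3 - 98*j^2 + 32*j + 40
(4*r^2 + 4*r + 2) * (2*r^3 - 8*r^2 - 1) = 8*r^5 - 24*r^4 - 28*r^3 - 20*r^2 - 4*r - 2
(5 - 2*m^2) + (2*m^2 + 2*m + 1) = 2*m + 6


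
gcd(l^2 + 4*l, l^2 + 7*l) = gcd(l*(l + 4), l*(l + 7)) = l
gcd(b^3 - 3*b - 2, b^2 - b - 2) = b^2 - b - 2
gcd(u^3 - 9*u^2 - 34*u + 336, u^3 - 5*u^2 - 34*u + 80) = u - 8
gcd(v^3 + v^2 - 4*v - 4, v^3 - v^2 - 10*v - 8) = v^2 + 3*v + 2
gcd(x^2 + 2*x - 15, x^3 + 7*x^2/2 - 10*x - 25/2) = x + 5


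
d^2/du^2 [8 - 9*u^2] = -18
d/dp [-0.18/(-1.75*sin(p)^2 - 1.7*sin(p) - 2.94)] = -(0.63*sin(p) + 0.306)*cos(p)/(1.75*sin(p)^2 + 1.7*sin(p) + 2.94)^2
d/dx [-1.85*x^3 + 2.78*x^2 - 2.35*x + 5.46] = -5.55*x^2 + 5.56*x - 2.35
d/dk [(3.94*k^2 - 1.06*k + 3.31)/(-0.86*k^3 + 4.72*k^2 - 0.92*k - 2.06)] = (3.3884*k^4 - 1.8232*k^3 + 9.9182*k^2 - 47.4792*k + 5.2288)/(0.7396*k^6 - 8.1184*k^5 + 23.8608*k^4 - 5.1416*k^3 - 18.6*k^2 + 3.7904*k + 4.2436)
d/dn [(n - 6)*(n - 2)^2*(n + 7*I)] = 4*n^3 + n^2*(-30 + 21*I) + n*(56 - 140*I) - 24 + 196*I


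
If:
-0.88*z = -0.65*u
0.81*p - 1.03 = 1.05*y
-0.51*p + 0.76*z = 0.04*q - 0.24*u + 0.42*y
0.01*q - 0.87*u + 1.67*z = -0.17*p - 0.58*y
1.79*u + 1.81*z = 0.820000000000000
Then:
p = 0.78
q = -0.66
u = 0.26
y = -0.38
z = 0.19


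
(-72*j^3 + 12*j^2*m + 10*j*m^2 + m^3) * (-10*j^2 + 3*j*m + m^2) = 720*j^5 - 336*j^4*m - 136*j^3*m^2 + 32*j^2*m^3 + 13*j*m^4 + m^5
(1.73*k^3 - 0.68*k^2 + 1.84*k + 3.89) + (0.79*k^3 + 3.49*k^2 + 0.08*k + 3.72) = 2.52*k^3 + 2.81*k^2 + 1.92*k + 7.61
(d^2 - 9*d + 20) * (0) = 0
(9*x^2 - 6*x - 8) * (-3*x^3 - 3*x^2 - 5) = -27*x^5 - 9*x^4 + 42*x^3 - 21*x^2 + 30*x + 40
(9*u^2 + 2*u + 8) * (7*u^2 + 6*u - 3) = 63*u^4 + 68*u^3 + 41*u^2 + 42*u - 24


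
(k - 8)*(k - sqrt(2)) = k^2 - 8*k - sqrt(2)*k + 8*sqrt(2)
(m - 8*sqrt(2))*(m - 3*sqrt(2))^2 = m^3 - 14*sqrt(2)*m^2 + 114*m - 144*sqrt(2)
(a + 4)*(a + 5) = a^2 + 9*a + 20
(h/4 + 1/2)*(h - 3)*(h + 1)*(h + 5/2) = h^4/4 + 5*h^3/8 - 7*h^2/4 - 47*h/8 - 15/4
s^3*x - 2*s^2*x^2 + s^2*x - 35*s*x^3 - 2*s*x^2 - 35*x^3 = (s - 7*x)*(s + 5*x)*(s*x + x)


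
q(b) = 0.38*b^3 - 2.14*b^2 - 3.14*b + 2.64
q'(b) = 1.14*b^2 - 4.28*b - 3.14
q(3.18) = -16.77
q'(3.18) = -5.22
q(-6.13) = -146.06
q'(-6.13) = 65.93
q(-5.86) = -128.91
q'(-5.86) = 61.09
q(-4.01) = -43.68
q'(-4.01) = 32.35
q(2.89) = -15.14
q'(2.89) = -5.99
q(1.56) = -6.02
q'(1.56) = -7.04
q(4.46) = -20.22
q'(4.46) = 0.45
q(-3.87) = -39.28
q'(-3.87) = 30.50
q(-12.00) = -924.48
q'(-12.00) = 212.38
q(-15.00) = -1714.26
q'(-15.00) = 317.56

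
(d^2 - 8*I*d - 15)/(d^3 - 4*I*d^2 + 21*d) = (d^2 - 8*I*d - 15)/(d*(d^2 - 4*I*d + 21))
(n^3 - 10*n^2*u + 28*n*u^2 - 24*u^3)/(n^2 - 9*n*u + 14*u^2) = (-n^2 + 8*n*u - 12*u^2)/(-n + 7*u)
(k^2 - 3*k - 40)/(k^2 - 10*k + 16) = (k + 5)/(k - 2)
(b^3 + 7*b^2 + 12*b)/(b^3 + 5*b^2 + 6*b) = (b + 4)/(b + 2)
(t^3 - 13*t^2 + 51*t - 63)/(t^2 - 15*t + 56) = (t^2 - 6*t + 9)/(t - 8)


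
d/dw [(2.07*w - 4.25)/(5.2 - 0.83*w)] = (6.006295*w - 37.6298)/(0.83*w - 5.2)^3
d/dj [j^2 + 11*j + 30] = 2*j + 11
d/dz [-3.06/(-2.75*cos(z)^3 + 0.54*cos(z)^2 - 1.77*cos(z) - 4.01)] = (25.245*cos(z)^2 - 3.3048*cos(z) + 5.4162)*sin(z)/(2.75*cos(z)^3 - 0.54*cos(z)^2 + 1.77*cos(z) + 4.01)^2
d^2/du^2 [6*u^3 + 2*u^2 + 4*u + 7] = 36*u + 4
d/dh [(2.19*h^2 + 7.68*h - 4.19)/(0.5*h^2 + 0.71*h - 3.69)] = (-2.2851*h^2 - 11.9722*h - 25.3643)/(0.25*h^4 + 0.71*h^3 - 3.1859*h^2 - 5.2398*h + 13.6161)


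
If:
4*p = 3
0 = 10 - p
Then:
No Solution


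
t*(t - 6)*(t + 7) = t^3 + t^2 - 42*t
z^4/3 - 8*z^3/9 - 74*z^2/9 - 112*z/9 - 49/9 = (z/3 + 1/3)*(z - 7)*(z + 1)*(z + 7/3)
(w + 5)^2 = w^2 + 10*w + 25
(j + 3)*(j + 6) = j^2 + 9*j + 18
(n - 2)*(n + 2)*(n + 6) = n^3 + 6*n^2 - 4*n - 24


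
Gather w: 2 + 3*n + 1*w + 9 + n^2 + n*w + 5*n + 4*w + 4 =n^2 + 8*n + w*(n + 5) + 15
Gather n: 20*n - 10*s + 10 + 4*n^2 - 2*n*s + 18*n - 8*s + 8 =4*n^2 + n*(38 - 2*s) - 18*s + 18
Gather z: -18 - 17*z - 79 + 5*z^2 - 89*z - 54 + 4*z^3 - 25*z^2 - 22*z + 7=4*z^3 - 20*z^2 - 128*z - 144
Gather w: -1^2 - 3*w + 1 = -3*w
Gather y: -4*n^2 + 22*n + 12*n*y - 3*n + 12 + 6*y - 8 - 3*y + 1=-4*n^2 + 19*n + y*(12*n + 3) + 5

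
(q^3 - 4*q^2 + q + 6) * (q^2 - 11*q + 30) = q^5 - 15*q^4 + 75*q^3 - 125*q^2 - 36*q + 180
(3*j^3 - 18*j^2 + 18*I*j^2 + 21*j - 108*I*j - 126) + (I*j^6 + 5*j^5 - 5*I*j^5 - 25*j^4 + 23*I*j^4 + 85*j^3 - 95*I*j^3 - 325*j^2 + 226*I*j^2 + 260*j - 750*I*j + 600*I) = I*j^6 + 5*j^5 - 5*I*j^5 - 25*j^4 + 23*I*j^4 + 88*j^3 - 95*I*j^3 - 343*j^2 + 244*I*j^2 + 281*j - 858*I*j - 126 + 600*I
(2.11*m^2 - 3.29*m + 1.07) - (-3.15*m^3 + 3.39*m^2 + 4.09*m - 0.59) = 3.15*m^3 - 1.28*m^2 - 7.38*m + 1.66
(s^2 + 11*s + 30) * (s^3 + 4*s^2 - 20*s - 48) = s^5 + 15*s^4 + 54*s^3 - 148*s^2 - 1128*s - 1440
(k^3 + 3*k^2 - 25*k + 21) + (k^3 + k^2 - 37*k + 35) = 2*k^3 + 4*k^2 - 62*k + 56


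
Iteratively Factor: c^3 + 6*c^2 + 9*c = (c + 3)*(c^2 + 3*c) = (c + 3)^2*(c)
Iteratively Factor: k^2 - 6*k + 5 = (k - 5)*(k - 1)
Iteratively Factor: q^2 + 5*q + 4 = (q + 1)*(q + 4)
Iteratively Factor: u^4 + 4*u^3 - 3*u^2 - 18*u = (u + 3)*(u^3 + u^2 - 6*u) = u*(u + 3)*(u^2 + u - 6) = u*(u - 2)*(u + 3)*(u + 3)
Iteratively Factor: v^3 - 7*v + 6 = (v - 2)*(v^2 + 2*v - 3) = (v - 2)*(v + 3)*(v - 1)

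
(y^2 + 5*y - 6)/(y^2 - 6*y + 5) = (y + 6)/(y - 5)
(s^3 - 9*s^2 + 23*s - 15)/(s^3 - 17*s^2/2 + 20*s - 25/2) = 2*(s - 3)/(2*s - 5)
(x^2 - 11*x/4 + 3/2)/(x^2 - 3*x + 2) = (x - 3/4)/(x - 1)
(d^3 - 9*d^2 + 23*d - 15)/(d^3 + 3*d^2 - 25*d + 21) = (d - 5)/(d + 7)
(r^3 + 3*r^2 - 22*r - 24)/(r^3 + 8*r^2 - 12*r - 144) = (r + 1)/(r + 6)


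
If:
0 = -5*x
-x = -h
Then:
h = 0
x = 0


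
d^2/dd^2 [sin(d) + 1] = -sin(d)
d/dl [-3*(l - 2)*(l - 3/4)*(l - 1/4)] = -9*l^2 + 18*l - 105/16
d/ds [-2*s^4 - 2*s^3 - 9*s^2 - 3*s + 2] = -8*s^3 - 6*s^2 - 18*s - 3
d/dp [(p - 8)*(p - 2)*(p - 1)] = 3*p^2 - 22*p + 26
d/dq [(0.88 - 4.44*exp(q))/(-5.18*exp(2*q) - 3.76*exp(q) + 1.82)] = (-22.9992*exp(2*q) + 9.1168*exp(q) - 4.772)*exp(q)/(26.8324*exp(4*q) + 38.9536*exp(3*q) - 4.7176*exp(2*q) - 13.6864*exp(q) + 3.3124)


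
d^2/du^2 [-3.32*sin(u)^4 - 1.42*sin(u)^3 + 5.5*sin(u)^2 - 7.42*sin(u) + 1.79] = 53.12*sin(u)^4 + 12.78*sin(u)^3 - 61.84*sin(u)^2 - 1.1*sin(u) + 11.0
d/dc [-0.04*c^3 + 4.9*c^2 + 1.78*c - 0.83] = -0.12*c^2 + 9.8*c + 1.78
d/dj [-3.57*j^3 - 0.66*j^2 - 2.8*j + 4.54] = -10.71*j^2 - 1.32*j - 2.8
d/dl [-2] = 0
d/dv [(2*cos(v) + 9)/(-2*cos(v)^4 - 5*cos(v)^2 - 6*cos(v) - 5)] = 2*(-6*sin(v)^4 + 17*sin(v)^2 - 72*cos(v) - 9*cos(3*v) - 33)*sin(v)/(2*sin(v)^4 - 9*sin(v)^2 + 6*cos(v) + 12)^2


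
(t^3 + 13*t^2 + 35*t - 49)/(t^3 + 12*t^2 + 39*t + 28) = (t^2 + 6*t - 7)/(t^2 + 5*t + 4)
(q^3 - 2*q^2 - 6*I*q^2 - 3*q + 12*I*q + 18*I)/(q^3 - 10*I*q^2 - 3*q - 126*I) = (q^2 - 2*q - 3)/(q^2 - 4*I*q + 21)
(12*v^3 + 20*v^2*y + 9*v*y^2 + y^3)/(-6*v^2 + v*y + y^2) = (12*v^3 + 20*v^2*y + 9*v*y^2 + y^3)/(-6*v^2 + v*y + y^2)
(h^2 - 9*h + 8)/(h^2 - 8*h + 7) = (h - 8)/(h - 7)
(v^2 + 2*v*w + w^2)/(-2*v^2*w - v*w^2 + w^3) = (-v - w)/(w*(2*v - w))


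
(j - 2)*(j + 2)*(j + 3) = j^3 + 3*j^2 - 4*j - 12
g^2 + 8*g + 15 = (g + 3)*(g + 5)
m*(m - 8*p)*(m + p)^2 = m^4 - 6*m^3*p - 15*m^2*p^2 - 8*m*p^3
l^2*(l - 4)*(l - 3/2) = l^4 - 11*l^3/2 + 6*l^2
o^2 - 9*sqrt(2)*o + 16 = (o - 8*sqrt(2))*(o - sqrt(2))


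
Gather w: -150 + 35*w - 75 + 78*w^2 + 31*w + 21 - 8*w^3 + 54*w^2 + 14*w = -8*w^3 + 132*w^2 + 80*w - 204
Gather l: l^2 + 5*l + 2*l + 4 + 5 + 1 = l^2 + 7*l + 10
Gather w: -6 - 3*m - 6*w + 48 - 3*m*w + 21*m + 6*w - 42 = -3*m*w + 18*m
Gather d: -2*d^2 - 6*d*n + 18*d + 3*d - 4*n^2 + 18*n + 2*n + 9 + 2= -2*d^2 + d*(21 - 6*n) - 4*n^2 + 20*n + 11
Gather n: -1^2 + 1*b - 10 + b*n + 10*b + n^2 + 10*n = 11*b + n^2 + n*(b + 10) - 11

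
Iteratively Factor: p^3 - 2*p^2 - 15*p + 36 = (p - 3)*(p^2 + p - 12) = (p - 3)^2*(p + 4)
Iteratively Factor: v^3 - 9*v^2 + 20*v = (v)*(v^2 - 9*v + 20) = v*(v - 5)*(v - 4)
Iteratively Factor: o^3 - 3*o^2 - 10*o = (o - 5)*(o^2 + 2*o) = o*(o - 5)*(o + 2)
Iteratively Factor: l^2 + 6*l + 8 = (l + 4)*(l + 2)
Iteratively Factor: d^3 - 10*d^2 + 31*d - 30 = (d - 2)*(d^2 - 8*d + 15) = (d - 3)*(d - 2)*(d - 5)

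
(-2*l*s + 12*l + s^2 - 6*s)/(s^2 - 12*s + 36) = (-2*l + s)/(s - 6)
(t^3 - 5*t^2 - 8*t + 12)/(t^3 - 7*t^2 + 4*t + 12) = (t^2 + t - 2)/(t^2 - t - 2)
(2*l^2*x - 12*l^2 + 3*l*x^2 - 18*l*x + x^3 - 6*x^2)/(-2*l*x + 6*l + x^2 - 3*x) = (-2*l^2*x + 12*l^2 - 3*l*x^2 + 18*l*x - x^3 + 6*x^2)/(2*l*x - 6*l - x^2 + 3*x)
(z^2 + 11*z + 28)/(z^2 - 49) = (z + 4)/(z - 7)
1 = 1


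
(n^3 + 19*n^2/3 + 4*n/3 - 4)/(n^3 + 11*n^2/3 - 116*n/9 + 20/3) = 3*(n + 1)/(3*n - 5)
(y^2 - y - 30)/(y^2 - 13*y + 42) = (y + 5)/(y - 7)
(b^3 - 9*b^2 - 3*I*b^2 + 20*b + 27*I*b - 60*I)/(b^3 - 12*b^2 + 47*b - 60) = (b - 3*I)/(b - 3)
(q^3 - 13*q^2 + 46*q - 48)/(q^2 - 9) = (q^2 - 10*q + 16)/(q + 3)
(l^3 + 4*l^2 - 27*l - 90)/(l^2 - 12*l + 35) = (l^2 + 9*l + 18)/(l - 7)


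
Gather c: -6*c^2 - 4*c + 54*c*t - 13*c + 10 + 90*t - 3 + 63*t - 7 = -6*c^2 + c*(54*t - 17) + 153*t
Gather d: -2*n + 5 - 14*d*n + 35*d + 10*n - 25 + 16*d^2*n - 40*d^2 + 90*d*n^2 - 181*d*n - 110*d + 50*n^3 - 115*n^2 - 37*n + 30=d^2*(16*n - 40) + d*(90*n^2 - 195*n - 75) + 50*n^3 - 115*n^2 - 29*n + 10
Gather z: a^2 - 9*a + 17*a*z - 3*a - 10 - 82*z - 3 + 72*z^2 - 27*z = a^2 - 12*a + 72*z^2 + z*(17*a - 109) - 13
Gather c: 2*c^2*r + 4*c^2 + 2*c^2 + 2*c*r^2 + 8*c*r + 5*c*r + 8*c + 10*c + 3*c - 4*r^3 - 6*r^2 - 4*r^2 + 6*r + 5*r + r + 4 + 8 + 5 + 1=c^2*(2*r + 6) + c*(2*r^2 + 13*r + 21) - 4*r^3 - 10*r^2 + 12*r + 18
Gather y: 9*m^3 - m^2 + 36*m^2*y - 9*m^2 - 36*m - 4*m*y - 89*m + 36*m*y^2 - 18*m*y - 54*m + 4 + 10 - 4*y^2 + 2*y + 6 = 9*m^3 - 10*m^2 - 179*m + y^2*(36*m - 4) + y*(36*m^2 - 22*m + 2) + 20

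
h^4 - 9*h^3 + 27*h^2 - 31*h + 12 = (h - 4)*(h - 3)*(h - 1)^2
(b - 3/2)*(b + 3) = b^2 + 3*b/2 - 9/2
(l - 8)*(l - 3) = l^2 - 11*l + 24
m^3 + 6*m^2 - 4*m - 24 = (m - 2)*(m + 2)*(m + 6)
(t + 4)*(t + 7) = t^2 + 11*t + 28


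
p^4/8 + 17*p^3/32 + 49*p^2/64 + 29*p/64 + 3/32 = (p/4 + 1/4)*(p/2 + 1)*(p + 1/2)*(p + 3/4)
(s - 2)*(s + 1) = s^2 - s - 2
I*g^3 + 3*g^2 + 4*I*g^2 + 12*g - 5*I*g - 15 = (g + 5)*(g - 3*I)*(I*g - I)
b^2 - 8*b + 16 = (b - 4)^2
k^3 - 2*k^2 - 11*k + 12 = (k - 4)*(k - 1)*(k + 3)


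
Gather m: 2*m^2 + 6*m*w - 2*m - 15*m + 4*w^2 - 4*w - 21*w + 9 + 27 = 2*m^2 + m*(6*w - 17) + 4*w^2 - 25*w + 36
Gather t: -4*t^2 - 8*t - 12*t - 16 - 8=-4*t^2 - 20*t - 24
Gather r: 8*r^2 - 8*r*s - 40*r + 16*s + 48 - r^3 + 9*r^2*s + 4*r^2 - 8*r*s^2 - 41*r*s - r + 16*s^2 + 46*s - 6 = -r^3 + r^2*(9*s + 12) + r*(-8*s^2 - 49*s - 41) + 16*s^2 + 62*s + 42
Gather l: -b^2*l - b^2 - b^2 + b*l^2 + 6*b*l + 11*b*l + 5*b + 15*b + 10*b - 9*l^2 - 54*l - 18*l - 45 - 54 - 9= -2*b^2 + 30*b + l^2*(b - 9) + l*(-b^2 + 17*b - 72) - 108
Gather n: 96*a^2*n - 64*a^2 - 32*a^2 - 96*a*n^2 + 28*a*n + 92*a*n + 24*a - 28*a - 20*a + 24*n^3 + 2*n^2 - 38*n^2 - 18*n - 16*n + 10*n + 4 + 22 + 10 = -96*a^2 - 24*a + 24*n^3 + n^2*(-96*a - 36) + n*(96*a^2 + 120*a - 24) + 36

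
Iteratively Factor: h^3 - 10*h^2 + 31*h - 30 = (h - 2)*(h^2 - 8*h + 15) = (h - 3)*(h - 2)*(h - 5)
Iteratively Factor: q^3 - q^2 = (q - 1)*(q^2) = q*(q - 1)*(q)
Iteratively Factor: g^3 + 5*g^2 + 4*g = (g)*(g^2 + 5*g + 4) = g*(g + 1)*(g + 4)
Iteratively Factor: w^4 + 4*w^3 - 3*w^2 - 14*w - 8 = (w - 2)*(w^3 + 6*w^2 + 9*w + 4) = (w - 2)*(w + 1)*(w^2 + 5*w + 4) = (w - 2)*(w + 1)^2*(w + 4)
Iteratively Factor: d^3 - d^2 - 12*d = (d)*(d^2 - d - 12) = d*(d - 4)*(d + 3)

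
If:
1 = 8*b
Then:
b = 1/8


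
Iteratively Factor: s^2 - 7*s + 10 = (s - 2)*(s - 5)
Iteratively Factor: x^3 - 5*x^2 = (x)*(x^2 - 5*x) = x*(x - 5)*(x)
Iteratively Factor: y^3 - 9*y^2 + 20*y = (y - 5)*(y^2 - 4*y) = y*(y - 5)*(y - 4)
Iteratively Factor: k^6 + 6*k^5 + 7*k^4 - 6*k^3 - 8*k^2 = (k + 2)*(k^5 + 4*k^4 - k^3 - 4*k^2) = k*(k + 2)*(k^4 + 4*k^3 - k^2 - 4*k) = k*(k + 1)*(k + 2)*(k^3 + 3*k^2 - 4*k) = k*(k + 1)*(k + 2)*(k + 4)*(k^2 - k) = k^2*(k + 1)*(k + 2)*(k + 4)*(k - 1)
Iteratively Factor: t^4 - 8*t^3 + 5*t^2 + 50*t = (t + 2)*(t^3 - 10*t^2 + 25*t) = t*(t + 2)*(t^2 - 10*t + 25) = t*(t - 5)*(t + 2)*(t - 5)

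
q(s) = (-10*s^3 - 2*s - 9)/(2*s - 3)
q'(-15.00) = 142.58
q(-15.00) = -1023.36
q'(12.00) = -127.29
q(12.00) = -824.43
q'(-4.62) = 39.31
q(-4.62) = -80.58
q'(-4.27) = 35.89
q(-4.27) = -67.43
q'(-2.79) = 21.64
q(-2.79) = -24.91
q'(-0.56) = 3.49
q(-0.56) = 1.49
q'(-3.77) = 31.02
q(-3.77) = -50.70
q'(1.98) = 71.98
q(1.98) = -94.36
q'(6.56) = -72.21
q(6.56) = -281.14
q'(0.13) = 3.39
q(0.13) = 3.39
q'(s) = (-30*s^2 - 2)/(2*s - 3) - 2*(-10*s^3 - 2*s - 9)/(2*s - 3)^2 = 2*(-20*s^3 + 45*s^2 + 12)/(4*s^2 - 12*s + 9)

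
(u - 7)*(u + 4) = u^2 - 3*u - 28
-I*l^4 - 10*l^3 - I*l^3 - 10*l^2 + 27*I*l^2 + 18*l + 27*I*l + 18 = (l - 6*I)*(l - 3*I)*(l - I)*(-I*l - I)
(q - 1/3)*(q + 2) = q^2 + 5*q/3 - 2/3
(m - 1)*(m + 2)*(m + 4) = m^3 + 5*m^2 + 2*m - 8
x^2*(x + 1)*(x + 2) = x^4 + 3*x^3 + 2*x^2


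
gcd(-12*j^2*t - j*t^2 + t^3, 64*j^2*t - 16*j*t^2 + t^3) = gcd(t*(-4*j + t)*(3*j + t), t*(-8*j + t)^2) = t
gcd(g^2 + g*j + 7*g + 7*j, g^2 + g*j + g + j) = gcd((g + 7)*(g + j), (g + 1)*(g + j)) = g + j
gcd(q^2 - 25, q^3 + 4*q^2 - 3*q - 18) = 1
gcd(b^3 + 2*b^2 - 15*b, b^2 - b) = b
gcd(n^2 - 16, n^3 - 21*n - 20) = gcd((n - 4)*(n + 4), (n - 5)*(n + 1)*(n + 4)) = n + 4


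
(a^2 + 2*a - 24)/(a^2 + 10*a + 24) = (a - 4)/(a + 4)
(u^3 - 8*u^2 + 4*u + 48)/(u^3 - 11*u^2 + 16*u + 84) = (u - 4)/(u - 7)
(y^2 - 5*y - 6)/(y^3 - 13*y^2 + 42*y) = (y + 1)/(y*(y - 7))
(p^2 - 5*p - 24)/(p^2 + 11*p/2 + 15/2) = 2*(p - 8)/(2*p + 5)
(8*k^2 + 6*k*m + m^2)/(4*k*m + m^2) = (2*k + m)/m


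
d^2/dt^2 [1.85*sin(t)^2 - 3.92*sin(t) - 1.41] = 3.92*sin(t) + 3.7*cos(2*t)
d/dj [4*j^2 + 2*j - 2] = 8*j + 2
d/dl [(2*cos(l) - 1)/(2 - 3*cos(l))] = -sin(l)/(3*cos(l) - 2)^2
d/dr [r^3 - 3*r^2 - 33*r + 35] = 3*r^2 - 6*r - 33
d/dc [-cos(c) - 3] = sin(c)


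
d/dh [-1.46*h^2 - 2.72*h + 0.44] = -2.92*h - 2.72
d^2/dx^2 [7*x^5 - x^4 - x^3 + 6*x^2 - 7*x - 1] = 140*x^3 - 12*x^2 - 6*x + 12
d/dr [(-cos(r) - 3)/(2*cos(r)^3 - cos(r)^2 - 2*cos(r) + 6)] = (17*sin(r)^2 + 3*cos(r) - cos(3*r) - 5)*sin(r)/(2*sin(r)^2*cos(r) - sin(r)^2 - 5)^2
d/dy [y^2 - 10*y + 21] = 2*y - 10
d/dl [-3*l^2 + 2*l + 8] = 2 - 6*l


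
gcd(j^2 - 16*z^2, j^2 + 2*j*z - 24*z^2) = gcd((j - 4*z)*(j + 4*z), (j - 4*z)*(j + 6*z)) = -j + 4*z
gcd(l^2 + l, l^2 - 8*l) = l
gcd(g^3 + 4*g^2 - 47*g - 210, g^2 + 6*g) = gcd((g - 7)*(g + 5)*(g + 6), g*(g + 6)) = g + 6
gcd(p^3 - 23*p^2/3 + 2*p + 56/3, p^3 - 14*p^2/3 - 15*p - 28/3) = p^2 - 17*p/3 - 28/3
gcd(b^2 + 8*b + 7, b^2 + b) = b + 1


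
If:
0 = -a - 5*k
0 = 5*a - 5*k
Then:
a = 0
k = 0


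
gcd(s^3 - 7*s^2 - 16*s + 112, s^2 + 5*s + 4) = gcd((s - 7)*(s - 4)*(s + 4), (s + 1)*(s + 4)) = s + 4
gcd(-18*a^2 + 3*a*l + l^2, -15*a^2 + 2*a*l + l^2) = 3*a - l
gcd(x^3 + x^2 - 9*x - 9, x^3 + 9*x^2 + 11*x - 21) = x + 3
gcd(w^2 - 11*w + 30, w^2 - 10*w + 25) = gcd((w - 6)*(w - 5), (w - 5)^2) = w - 5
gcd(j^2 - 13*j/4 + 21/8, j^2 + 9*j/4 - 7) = j - 7/4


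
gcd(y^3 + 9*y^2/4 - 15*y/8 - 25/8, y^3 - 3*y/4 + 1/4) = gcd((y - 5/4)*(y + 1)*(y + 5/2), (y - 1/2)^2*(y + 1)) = y + 1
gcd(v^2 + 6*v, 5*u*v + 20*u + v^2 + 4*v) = 1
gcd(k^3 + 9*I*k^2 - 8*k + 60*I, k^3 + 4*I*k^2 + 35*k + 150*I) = k + 5*I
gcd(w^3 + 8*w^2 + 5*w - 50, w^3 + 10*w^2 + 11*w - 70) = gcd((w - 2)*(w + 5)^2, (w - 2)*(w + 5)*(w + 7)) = w^2 + 3*w - 10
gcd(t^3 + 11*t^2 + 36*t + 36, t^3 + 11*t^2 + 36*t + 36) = t^3 + 11*t^2 + 36*t + 36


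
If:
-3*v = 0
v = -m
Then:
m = 0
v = 0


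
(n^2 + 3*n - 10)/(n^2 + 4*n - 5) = (n - 2)/(n - 1)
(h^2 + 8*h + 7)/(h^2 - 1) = (h + 7)/(h - 1)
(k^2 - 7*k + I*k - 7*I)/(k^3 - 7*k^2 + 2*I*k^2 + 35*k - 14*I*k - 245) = (k + I)/(k^2 + 2*I*k + 35)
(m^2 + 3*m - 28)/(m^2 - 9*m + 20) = (m + 7)/(m - 5)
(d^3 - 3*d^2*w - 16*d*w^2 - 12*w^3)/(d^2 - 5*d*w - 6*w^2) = d + 2*w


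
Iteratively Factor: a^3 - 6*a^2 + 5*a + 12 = (a + 1)*(a^2 - 7*a + 12) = (a - 4)*(a + 1)*(a - 3)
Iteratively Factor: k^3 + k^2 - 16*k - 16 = (k + 4)*(k^2 - 3*k - 4) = (k + 1)*(k + 4)*(k - 4)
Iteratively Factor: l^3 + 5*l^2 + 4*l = (l + 4)*(l^2 + l) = l*(l + 4)*(l + 1)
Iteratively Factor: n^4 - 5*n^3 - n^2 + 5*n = (n - 5)*(n^3 - n) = n*(n - 5)*(n^2 - 1) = n*(n - 5)*(n - 1)*(n + 1)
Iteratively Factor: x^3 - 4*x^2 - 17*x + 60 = (x - 5)*(x^2 + x - 12) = (x - 5)*(x + 4)*(x - 3)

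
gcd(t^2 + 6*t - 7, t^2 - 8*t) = 1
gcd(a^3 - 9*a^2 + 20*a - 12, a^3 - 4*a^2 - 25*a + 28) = a - 1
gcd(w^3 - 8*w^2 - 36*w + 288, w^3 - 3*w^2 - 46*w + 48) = w^2 - 2*w - 48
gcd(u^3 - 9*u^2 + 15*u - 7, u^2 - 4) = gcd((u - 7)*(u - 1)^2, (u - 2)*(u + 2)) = 1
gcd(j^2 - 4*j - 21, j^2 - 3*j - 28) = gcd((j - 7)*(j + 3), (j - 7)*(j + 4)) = j - 7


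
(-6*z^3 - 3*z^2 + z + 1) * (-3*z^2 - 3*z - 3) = 18*z^5 + 27*z^4 + 24*z^3 + 3*z^2 - 6*z - 3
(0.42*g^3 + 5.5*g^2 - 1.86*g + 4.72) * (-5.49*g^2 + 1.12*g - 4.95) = -2.3058*g^5 - 29.7246*g^4 + 14.2924*g^3 - 55.221*g^2 + 14.4934*g - 23.364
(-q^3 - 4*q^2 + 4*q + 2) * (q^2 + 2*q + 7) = -q^5 - 6*q^4 - 11*q^3 - 18*q^2 + 32*q + 14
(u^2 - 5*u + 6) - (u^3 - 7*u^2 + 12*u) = -u^3 + 8*u^2 - 17*u + 6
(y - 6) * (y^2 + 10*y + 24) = y^3 + 4*y^2 - 36*y - 144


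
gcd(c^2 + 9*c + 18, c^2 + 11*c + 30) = c + 6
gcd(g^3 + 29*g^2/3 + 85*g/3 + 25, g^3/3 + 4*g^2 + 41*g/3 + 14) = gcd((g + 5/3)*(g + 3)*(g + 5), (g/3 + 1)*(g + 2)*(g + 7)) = g + 3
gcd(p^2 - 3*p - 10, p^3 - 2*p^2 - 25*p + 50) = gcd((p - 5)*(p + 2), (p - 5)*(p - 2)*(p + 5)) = p - 5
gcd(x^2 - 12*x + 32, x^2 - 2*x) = 1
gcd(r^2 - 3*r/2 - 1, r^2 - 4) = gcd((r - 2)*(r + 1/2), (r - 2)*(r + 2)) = r - 2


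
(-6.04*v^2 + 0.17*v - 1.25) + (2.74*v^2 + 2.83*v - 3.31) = -3.3*v^2 + 3.0*v - 4.56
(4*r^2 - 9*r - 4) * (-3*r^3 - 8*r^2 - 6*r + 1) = -12*r^5 - 5*r^4 + 60*r^3 + 90*r^2 + 15*r - 4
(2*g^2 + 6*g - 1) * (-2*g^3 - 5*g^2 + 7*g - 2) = -4*g^5 - 22*g^4 - 14*g^3 + 43*g^2 - 19*g + 2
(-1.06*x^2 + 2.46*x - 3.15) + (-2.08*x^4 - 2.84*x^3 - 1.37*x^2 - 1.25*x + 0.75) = -2.08*x^4 - 2.84*x^3 - 2.43*x^2 + 1.21*x - 2.4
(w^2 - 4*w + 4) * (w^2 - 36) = w^4 - 4*w^3 - 32*w^2 + 144*w - 144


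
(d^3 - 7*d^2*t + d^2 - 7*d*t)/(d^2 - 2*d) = (d^2 - 7*d*t + d - 7*t)/(d - 2)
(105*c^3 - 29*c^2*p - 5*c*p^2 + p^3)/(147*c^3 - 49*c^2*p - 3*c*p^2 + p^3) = (5*c + p)/(7*c + p)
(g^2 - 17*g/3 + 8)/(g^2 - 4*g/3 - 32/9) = 3*(g - 3)/(3*g + 4)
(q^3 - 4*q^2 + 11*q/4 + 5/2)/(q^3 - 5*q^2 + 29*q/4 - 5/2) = (2*q + 1)/(2*q - 1)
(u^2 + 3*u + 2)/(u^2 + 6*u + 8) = (u + 1)/(u + 4)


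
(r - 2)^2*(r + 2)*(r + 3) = r^4 + r^3 - 10*r^2 - 4*r + 24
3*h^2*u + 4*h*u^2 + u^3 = u*(h + u)*(3*h + u)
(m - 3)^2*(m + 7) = m^3 + m^2 - 33*m + 63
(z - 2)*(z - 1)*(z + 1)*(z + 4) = z^4 + 2*z^3 - 9*z^2 - 2*z + 8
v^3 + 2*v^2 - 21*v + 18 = (v - 3)*(v - 1)*(v + 6)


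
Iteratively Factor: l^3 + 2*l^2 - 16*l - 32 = (l + 4)*(l^2 - 2*l - 8) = (l - 4)*(l + 4)*(l + 2)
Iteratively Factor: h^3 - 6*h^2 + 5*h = (h - 5)*(h^2 - h) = h*(h - 5)*(h - 1)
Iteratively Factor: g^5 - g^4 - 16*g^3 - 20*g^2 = (g + 2)*(g^4 - 3*g^3 - 10*g^2) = g*(g + 2)*(g^3 - 3*g^2 - 10*g) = g^2*(g + 2)*(g^2 - 3*g - 10) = g^2*(g + 2)^2*(g - 5)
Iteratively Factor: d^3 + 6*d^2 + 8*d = (d + 4)*(d^2 + 2*d) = d*(d + 4)*(d + 2)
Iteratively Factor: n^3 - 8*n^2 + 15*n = (n - 5)*(n^2 - 3*n) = n*(n - 5)*(n - 3)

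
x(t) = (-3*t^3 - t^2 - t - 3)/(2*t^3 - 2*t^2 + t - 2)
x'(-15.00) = 0.01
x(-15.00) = -1.37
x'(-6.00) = 0.05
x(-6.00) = -1.20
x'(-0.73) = 1.50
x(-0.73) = 0.36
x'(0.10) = 1.23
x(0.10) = 1.62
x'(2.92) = 0.70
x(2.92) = -2.65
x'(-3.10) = 0.16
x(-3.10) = -0.95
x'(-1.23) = 0.87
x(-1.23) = -0.23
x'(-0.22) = 1.54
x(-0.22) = 1.20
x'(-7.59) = 0.03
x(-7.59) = -1.26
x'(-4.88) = 0.07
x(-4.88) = -1.14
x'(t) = (-9*t^2 - 2*t - 1)/(2*t^3 - 2*t^2 + t - 2) + (-6*t^2 + 4*t - 1)*(-3*t^3 - t^2 - t - 3)/(2*t^3 - 2*t^2 + t - 2)^2 = (8*t^4 - 2*t^3 + 33*t^2 - 8*t + 5)/(4*t^6 - 8*t^5 + 8*t^4 - 12*t^3 + 9*t^2 - 4*t + 4)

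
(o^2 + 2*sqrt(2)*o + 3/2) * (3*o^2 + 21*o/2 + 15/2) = 3*o^4 + 6*sqrt(2)*o^3 + 21*o^3/2 + 12*o^2 + 21*sqrt(2)*o^2 + 63*o/4 + 15*sqrt(2)*o + 45/4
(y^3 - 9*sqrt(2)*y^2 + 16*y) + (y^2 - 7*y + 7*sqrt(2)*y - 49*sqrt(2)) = y^3 - 9*sqrt(2)*y^2 + y^2 + 9*y + 7*sqrt(2)*y - 49*sqrt(2)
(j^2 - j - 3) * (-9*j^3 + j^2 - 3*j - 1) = -9*j^5 + 10*j^4 + 23*j^3 - j^2 + 10*j + 3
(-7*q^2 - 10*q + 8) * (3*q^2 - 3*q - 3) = -21*q^4 - 9*q^3 + 75*q^2 + 6*q - 24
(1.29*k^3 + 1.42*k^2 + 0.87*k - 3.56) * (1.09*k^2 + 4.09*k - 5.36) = 1.4061*k^5 + 6.8239*k^4 - 0.158300000000001*k^3 - 7.9333*k^2 - 19.2236*k + 19.0816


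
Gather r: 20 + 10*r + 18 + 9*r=19*r + 38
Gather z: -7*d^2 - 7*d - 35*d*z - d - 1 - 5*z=-7*d^2 - 8*d + z*(-35*d - 5) - 1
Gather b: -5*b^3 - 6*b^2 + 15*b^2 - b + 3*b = -5*b^3 + 9*b^2 + 2*b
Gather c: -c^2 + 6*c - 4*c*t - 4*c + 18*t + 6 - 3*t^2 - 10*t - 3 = -c^2 + c*(2 - 4*t) - 3*t^2 + 8*t + 3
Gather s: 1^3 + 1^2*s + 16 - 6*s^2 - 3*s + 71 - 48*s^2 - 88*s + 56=-54*s^2 - 90*s + 144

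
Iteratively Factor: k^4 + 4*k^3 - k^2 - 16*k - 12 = (k - 2)*(k^3 + 6*k^2 + 11*k + 6) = (k - 2)*(k + 2)*(k^2 + 4*k + 3) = (k - 2)*(k + 1)*(k + 2)*(k + 3)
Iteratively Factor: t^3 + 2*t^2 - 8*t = (t)*(t^2 + 2*t - 8) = t*(t - 2)*(t + 4)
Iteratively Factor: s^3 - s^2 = (s)*(s^2 - s) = s^2*(s - 1)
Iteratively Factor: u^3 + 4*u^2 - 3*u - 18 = (u + 3)*(u^2 + u - 6) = (u - 2)*(u + 3)*(u + 3)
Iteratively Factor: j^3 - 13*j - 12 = (j - 4)*(j^2 + 4*j + 3) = (j - 4)*(j + 1)*(j + 3)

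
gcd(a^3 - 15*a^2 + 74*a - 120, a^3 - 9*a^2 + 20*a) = a^2 - 9*a + 20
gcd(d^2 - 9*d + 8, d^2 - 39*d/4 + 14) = d - 8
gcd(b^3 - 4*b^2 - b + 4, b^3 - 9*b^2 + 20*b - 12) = b - 1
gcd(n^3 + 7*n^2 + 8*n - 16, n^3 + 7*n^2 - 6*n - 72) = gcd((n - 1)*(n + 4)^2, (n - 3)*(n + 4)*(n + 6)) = n + 4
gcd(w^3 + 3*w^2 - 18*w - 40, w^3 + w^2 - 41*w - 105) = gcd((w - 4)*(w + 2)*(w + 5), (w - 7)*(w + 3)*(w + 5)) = w + 5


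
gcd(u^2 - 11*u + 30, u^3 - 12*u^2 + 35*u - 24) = 1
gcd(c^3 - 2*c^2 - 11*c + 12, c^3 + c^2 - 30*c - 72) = c + 3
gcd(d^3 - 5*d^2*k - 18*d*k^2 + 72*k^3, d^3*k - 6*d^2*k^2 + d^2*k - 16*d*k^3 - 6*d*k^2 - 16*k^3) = 1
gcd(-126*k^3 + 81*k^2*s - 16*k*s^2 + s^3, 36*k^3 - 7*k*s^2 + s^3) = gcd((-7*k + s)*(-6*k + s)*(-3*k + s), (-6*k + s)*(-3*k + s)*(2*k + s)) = 18*k^2 - 9*k*s + s^2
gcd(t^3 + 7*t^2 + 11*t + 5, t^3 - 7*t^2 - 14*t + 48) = 1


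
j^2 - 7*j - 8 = (j - 8)*(j + 1)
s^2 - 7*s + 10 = (s - 5)*(s - 2)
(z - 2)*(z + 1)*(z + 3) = z^3 + 2*z^2 - 5*z - 6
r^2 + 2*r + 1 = (r + 1)^2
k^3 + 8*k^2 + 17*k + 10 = (k + 1)*(k + 2)*(k + 5)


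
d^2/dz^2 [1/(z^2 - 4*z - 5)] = 2*(z^2 - 4*z - 4*(z - 2)^2 - 5)/(-z^2 + 4*z + 5)^3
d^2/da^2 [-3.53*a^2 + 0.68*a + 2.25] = -7.06000000000000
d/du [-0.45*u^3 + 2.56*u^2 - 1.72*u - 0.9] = -1.35*u^2 + 5.12*u - 1.72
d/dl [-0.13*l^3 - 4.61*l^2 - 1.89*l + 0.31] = -0.39*l^2 - 9.22*l - 1.89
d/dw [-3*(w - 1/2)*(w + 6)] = -6*w - 33/2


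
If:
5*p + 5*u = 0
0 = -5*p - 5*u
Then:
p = -u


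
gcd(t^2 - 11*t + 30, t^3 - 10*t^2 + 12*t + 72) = t - 6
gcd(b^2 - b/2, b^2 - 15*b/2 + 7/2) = b - 1/2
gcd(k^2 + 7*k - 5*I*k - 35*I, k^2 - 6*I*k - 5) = k - 5*I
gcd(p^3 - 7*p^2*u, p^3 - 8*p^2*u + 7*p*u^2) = p^2 - 7*p*u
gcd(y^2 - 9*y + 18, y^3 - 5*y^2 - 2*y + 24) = y - 3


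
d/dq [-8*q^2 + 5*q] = 5 - 16*q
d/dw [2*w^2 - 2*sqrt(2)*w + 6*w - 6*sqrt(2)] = 4*w - 2*sqrt(2) + 6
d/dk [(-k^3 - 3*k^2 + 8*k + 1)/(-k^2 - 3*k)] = (k^4 + 6*k^3 + 17*k^2 + 2*k + 3)/(k^2*(k^2 + 6*k + 9))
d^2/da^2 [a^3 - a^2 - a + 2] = 6*a - 2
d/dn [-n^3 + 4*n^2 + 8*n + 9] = -3*n^2 + 8*n + 8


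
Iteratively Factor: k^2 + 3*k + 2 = (k + 2)*(k + 1)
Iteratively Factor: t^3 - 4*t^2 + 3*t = (t - 3)*(t^2 - t) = t*(t - 3)*(t - 1)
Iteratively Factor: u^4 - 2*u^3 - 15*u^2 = (u)*(u^3 - 2*u^2 - 15*u) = u*(u + 3)*(u^2 - 5*u) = u^2*(u + 3)*(u - 5)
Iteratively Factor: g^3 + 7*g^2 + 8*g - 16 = (g - 1)*(g^2 + 8*g + 16) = (g - 1)*(g + 4)*(g + 4)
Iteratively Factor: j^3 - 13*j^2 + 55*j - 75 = (j - 5)*(j^2 - 8*j + 15) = (j - 5)^2*(j - 3)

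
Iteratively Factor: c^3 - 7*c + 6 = (c - 1)*(c^2 + c - 6) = (c - 2)*(c - 1)*(c + 3)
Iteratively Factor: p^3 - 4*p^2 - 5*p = (p + 1)*(p^2 - 5*p) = (p - 5)*(p + 1)*(p)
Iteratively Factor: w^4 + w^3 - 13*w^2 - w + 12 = (w - 1)*(w^3 + 2*w^2 - 11*w - 12) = (w - 1)*(w + 1)*(w^2 + w - 12) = (w - 1)*(w + 1)*(w + 4)*(w - 3)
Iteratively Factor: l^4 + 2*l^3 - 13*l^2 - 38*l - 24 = (l + 2)*(l^3 - 13*l - 12) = (l + 1)*(l + 2)*(l^2 - l - 12) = (l - 4)*(l + 1)*(l + 2)*(l + 3)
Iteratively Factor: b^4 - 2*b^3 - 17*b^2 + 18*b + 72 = (b + 2)*(b^3 - 4*b^2 - 9*b + 36) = (b - 3)*(b + 2)*(b^2 - b - 12) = (b - 4)*(b - 3)*(b + 2)*(b + 3)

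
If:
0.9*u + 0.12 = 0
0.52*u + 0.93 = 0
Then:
No Solution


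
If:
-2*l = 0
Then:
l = 0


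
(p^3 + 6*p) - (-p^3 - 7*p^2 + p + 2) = 2*p^3 + 7*p^2 + 5*p - 2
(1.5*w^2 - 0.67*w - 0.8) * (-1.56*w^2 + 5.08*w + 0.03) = -2.34*w^4 + 8.6652*w^3 - 2.1106*w^2 - 4.0841*w - 0.024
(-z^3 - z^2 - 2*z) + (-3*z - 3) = -z^3 - z^2 - 5*z - 3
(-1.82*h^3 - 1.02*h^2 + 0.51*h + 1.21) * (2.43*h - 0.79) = -4.4226*h^4 - 1.0408*h^3 + 2.0451*h^2 + 2.5374*h - 0.9559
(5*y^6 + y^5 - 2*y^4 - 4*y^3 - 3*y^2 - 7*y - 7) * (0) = 0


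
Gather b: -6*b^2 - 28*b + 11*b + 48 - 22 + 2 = -6*b^2 - 17*b + 28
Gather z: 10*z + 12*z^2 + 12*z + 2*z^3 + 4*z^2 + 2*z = 2*z^3 + 16*z^2 + 24*z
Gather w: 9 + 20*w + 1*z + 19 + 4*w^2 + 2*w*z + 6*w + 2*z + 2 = 4*w^2 + w*(2*z + 26) + 3*z + 30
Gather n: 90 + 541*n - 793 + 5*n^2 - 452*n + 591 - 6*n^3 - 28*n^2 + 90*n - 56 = -6*n^3 - 23*n^2 + 179*n - 168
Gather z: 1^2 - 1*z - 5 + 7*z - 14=6*z - 18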